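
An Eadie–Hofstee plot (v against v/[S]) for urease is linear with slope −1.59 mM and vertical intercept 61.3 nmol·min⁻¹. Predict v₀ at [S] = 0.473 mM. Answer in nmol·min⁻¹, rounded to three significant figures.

In the Eadie–Hofstee form v = Vmax − Km·(v/[S]), the slope is −Km and the intercept is Vmax, so Km = 1.59 mM and Vmax = 61.3 nmol·min⁻¹.
v = 61.3 × 0.473/(1.59 + 0.473) = 14.1 nmol·min⁻¹.

14.1 nmol·min⁻¹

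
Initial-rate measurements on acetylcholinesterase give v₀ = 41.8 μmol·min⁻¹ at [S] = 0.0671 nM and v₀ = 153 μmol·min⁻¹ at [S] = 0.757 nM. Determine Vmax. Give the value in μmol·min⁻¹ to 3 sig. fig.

In reciprocal form, 1/v = (Km/Vmax)·(1/[S]) + 1/Vmax. The two points give (1/[S], 1/v) = (14.90, 0.02392) and (1.321, 0.006536).
Slope = (0.02392 − 0.006536)/(14.90 − 1.321) = 0.001280; intercept = 0.02392 − 0.001280×14.90 = 0.004845.
Vmax = 1/intercept = 206 μmol·min⁻¹; Km = slope × Vmax = 0.001280 × 206 = 0.264 nM.

206 μmol·min⁻¹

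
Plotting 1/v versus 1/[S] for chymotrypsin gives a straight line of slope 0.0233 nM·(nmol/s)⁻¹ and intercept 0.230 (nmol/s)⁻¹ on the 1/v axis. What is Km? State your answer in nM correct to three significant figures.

y-intercept = 1/Vmax ⇒ Vmax = 4.35 nmol/s; slope = Km/Vmax ⇒ Km = slope × Vmax.
Km = 0.0233 × 4.35 = 0.101 nM.

0.101 nM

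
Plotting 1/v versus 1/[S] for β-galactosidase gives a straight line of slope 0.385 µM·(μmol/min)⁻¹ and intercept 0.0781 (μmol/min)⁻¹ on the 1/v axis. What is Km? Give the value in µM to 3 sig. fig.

4.93 µM

y-intercept = 1/Vmax ⇒ Vmax = 12.8 μmol/min; slope = Km/Vmax ⇒ Km = slope × Vmax.
Km = 0.385 × 12.8 = 4.93 µM.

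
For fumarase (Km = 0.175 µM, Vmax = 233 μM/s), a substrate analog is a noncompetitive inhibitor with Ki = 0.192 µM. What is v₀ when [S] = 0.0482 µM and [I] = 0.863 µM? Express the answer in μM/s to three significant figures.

With α = 1 + [I]/Ki = 1 + 0.863/0.192 = 5.495, the noncompetitive rate law is v = (Vmax/α)·[S] / (Km + [S]).
v = (233/5.495)×0.0482 / (0.175 + 0.0482) = 2.044/0.2232 = 9.16 μM/s.

9.16 μM/s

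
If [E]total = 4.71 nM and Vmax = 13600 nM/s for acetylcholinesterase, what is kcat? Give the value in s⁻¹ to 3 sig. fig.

2890 s⁻¹

kcat = Vmax/[E]total = 13600 nM/s / 4.71 nM = 2890 s⁻¹.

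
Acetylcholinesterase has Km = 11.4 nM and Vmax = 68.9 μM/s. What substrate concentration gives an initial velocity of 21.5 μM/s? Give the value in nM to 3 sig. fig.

The required fractional saturation is v/Vmax = 21.5/68.9 = 0.3120.
Then [S]/(Km+[S]) = 0.3120 ⇒ [S] = 11.4 × 0.3120/(1 − 0.3120) = 5.17 nM.

5.17 nM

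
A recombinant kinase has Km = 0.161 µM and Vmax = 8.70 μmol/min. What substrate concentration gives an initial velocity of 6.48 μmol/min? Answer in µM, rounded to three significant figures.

0.470 µM

The required fractional saturation is v/Vmax = 6.48/8.70 = 0.7448.
Then [S]/(Km+[S]) = 0.7448 ⇒ [S] = 0.161 × 0.7448/(1 − 0.7448) = 0.470 µM.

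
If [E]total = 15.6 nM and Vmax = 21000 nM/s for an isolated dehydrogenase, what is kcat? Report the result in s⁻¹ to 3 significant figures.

kcat = Vmax/[E]total = 21000 nM/s / 15.6 nM = 1350 s⁻¹.

1350 s⁻¹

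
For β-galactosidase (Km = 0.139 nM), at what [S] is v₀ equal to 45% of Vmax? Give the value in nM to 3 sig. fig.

0.114 nM

v/Vmax = [S]/(Km+[S]) = 0.45, so [S] = Km·0.45/(1 − 0.45) = 0.139 × 0.8182.
[S] = 0.114 nM.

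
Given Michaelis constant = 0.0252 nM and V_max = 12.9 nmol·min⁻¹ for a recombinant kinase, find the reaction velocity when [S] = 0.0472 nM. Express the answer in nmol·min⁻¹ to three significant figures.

v = Vmax·[S]/(Km + [S]) = 12.9 × 0.0472 / (0.0252 + 0.0472)
  = 0.6089 / 0.07240 = 8.41 nmol·min⁻¹.

8.41 nmol·min⁻¹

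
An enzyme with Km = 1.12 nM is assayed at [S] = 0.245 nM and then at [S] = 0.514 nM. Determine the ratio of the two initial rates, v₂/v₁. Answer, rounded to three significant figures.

Since Vmax cancels, v₂/v₁ = [S]₂(Km+[S]₁) / [S]₁(Km+[S]₂).
= 0.514×(1.12+0.245) / (0.245×(1.12+0.514)) = 0.7016/0.4003 = 1.75.

1.75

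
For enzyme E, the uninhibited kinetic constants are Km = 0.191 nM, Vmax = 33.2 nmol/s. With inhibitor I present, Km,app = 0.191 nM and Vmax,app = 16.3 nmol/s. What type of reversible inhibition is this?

Vmax decreases (33.2 → 16.3 nmol/s) while Km is unchanged — pure noncompetitive inhibition.

noncompetitive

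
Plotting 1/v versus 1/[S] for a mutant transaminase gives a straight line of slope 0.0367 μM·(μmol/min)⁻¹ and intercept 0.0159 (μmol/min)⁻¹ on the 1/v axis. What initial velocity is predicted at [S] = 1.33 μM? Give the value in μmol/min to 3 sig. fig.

23.0 μmol/min

The y-intercept is 1/Vmax, so Vmax = 1/0.0159 = 62.9 μmol/min.
The slope is Km/Vmax, so Km = 0.0367 × 62.9 = 2.31 μM.
Then v = 62.9 × 1.33/(2.31 + 1.33) = 23.0 μmol/min.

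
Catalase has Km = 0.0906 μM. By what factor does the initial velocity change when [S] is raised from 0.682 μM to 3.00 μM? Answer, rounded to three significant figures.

Since Vmax cancels, v₂/v₁ = [S]₂(Km+[S]₁) / [S]₁(Km+[S]₂).
= 3.00×(0.0906+0.682) / (0.682×(0.0906+3.00)) = 2.318/2.108 = 1.10.

1.10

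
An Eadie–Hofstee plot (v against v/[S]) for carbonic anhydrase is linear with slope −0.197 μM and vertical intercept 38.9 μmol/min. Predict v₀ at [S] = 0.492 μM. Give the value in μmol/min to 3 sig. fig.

In the Eadie–Hofstee form v = Vmax − Km·(v/[S]), the slope is −Km and the intercept is Vmax, so Km = 0.197 μM and Vmax = 38.9 μmol/min.
v = 38.9 × 0.492/(0.197 + 0.492) = 27.8 μmol/min.

27.8 μmol/min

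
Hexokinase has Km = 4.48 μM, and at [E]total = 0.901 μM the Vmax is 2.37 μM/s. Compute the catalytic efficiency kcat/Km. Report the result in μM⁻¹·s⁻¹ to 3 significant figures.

0.587 μM⁻¹·s⁻¹

kcat = Vmax/[E]total = 2.37/0.901 = 2.63 s⁻¹.
kcat/Km = 2.63/4.48 = 0.587 μM⁻¹·s⁻¹.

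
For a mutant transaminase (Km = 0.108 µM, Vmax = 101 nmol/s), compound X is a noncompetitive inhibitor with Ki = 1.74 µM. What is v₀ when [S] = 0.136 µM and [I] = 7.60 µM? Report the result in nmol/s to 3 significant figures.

10.5 nmol/s

With α = 1 + [I]/Ki = 1 + 7.60/1.74 = 5.368, the noncompetitive rate law is v = (Vmax/α)·[S] / (Km + [S]).
v = (101/5.368)×0.136 / (0.108 + 0.136) = 2.559/0.2440 = 10.5 nmol/s.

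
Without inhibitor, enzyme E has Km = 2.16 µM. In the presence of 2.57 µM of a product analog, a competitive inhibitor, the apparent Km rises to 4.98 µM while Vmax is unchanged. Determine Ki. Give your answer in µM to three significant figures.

Competitive: Km,app = α·Km with α = 1 + [I]/Ki.
α = Km,app/Km = 4.98/2.16 = 2.306.
Ki = [I]/(α − 1) = 2.57/1.306 = 1.97 µM.

1.97 µM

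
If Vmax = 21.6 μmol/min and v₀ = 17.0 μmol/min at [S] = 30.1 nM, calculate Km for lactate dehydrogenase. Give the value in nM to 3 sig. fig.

From v = Vmax[S]/(Km+[S]), Km = [S](Vmax − v)/v.
Km = 30.1 × (21.6 − 17.0) / 17.0 = 138.5/17.0 = 8.14 nM.

8.14 nM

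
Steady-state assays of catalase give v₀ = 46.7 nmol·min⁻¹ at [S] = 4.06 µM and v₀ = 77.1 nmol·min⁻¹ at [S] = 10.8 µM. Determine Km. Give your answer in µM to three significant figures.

In reciprocal form, 1/v = (Km/Vmax)·(1/[S]) + 1/Vmax. The two points give (1/[S], 1/v) = (0.2463, 0.02141) and (0.09259, 0.01297).
Slope = (0.02141 − 0.01297)/(0.2463 − 0.09259) = 0.05493; intercept = 0.02141 − 0.05493×0.2463 = 0.007884.
Vmax = 1/intercept = 127 nmol·min⁻¹; Km = slope × Vmax = 0.05493 × 127 = 6.97 µM.

6.97 µM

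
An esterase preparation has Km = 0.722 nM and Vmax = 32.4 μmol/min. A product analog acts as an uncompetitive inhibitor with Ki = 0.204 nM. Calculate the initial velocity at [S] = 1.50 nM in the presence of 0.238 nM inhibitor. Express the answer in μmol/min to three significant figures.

α = 1 + [I]/Ki = 1 + 0.238/0.204 = 2.167.
For an uncompetitive inhibitor, both parameters are divided by α, giving Vmax/α and Km/α: Km,app = 0.333 nM, Vmax,app = 15.0 μmol/min.
v = Vmax,app·[S]/(Km,app + [S]) = 15.0 × 1.50/(0.333 + 1.50) = 12.2 μmol/min.

12.2 μmol/min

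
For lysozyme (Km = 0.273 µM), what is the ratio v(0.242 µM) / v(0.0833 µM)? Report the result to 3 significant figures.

The fractional saturations are [S]/(Km+[S]) = 0.0833/0.3563 = 0.2338 and 0.242/0.5150 = 0.4699.
v₂/v₁ is just their ratio: 0.4699/0.2338 = 2.01.

2.01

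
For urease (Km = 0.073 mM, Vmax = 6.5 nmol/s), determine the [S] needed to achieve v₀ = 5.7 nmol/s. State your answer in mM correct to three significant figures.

0.520 mM

Rearranging v = Vmax[S]/(Km+[S]) gives [S] = Km·v/(Vmax − v).
[S] = 0.073 × 5.7 / (6.5 − 5.7) = 0.4161/0.8000 = 0.520 mM.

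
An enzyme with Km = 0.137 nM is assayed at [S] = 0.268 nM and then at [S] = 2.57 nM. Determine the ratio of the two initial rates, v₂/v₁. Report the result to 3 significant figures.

Since Vmax cancels, v₂/v₁ = [S]₂(Km+[S]₁) / [S]₁(Km+[S]₂).
= 2.57×(0.137+0.268) / (0.268×(0.137+2.57)) = 1.041/0.7255 = 1.43.

1.43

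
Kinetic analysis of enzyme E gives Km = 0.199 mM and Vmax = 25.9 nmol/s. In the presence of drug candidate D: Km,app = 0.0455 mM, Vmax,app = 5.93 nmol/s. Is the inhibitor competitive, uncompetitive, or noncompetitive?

Both Km and Vmax decrease by the same factor (~4.37-fold) — characteristic of uncompetitive inhibition.

uncompetitive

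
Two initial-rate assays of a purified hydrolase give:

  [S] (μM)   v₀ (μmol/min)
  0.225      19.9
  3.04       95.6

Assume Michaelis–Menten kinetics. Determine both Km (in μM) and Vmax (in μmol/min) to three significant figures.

Km = 1.33 μM; Vmax = 137 μmol/min

From v = Vmax[S]/(Km+[S]), each point gives Vmax = v(Km+[S])/[S].
Equating: 19.9(Km+0.225)/0.225 = 95.6(Km+3.04)/3.04.
88.44·Km + 19.9 = 31.45·Km + 95.6, so (88.44 − 31.45)·Km = 95.6 − 19.9.
Km = 75.70/57.00 = 1.33 μM; then Vmax = 19.9(1.33+0.225)/0.225 = 137 μmol/min.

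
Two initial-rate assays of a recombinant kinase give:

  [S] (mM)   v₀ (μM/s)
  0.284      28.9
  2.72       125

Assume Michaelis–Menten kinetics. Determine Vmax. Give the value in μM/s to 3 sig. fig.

From v = Vmax[S]/(Km+[S]), each point gives Vmax = v(Km+[S])/[S].
Equating: 28.9(Km+0.284)/0.284 = 125(Km+2.72)/2.72.
101.8·Km + 28.9 = 45.96·Km + 125, so (101.8 − 45.96)·Km = 125 − 28.9.
Km = 96.10/55.80 = 1.72 mM; then Vmax = 28.9(1.72+0.284)/0.284 = 204 μM/s.

204 μM/s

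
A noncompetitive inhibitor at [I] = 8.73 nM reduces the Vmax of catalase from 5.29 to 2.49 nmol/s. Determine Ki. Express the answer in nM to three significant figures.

Noncompetitive: Vmax,app = Vmax/α with α = 1 + [I]/Ki.
α = Vmax/Vmax,app = 5.29/2.49 = 2.124.
Ki = [I]/(α − 1) = 8.73/1.124 = 7.76 nM.

7.76 nM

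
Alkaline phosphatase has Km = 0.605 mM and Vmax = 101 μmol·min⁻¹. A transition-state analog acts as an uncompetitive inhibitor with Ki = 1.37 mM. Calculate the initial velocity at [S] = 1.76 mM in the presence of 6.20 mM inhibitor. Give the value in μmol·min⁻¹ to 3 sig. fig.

17.2 μmol·min⁻¹

α = 1 + [I]/Ki = 1 + 6.20/1.37 = 5.526.
For an uncompetitive inhibitor, both parameters are divided by α, giving Vmax/α and Km/α: Km,app = 0.109 mM, Vmax,app = 18.3 μmol·min⁻¹.
v = Vmax,app·[S]/(Km,app + [S]) = 18.3 × 1.76/(0.109 + 1.76) = 17.2 μmol·min⁻¹.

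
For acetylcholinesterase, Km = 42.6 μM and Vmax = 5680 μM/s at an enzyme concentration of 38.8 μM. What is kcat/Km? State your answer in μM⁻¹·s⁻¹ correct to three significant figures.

kcat = Vmax/[E]total = 5680/38.8 = 146 s⁻¹.
kcat/Km = 146/42.6 = 3.44 μM⁻¹·s⁻¹.

3.44 μM⁻¹·s⁻¹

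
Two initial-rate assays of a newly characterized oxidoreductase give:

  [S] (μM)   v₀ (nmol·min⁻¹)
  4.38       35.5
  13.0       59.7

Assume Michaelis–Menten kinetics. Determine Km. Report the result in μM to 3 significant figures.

From v = Vmax[S]/(Km+[S]), each point gives Vmax = v(Km+[S])/[S].
Equating: 35.5(Km+4.38)/4.38 = 59.7(Km+13.0)/13.0.
8.105·Km + 35.5 = 4.592·Km + 59.7, so (8.105 − 4.592)·Km = 59.7 − 35.5.
Km = 24.20/3.513 = 6.89 μM; then Vmax = 35.5(6.89+4.38)/4.38 = 91.3 nmol·min⁻¹.

6.89 μM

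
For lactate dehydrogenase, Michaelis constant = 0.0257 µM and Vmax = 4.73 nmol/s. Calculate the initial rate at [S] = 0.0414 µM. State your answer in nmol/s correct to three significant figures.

[S]/(Km+[S]) = 0.0414/0.06710 = 0.6170, the fractional saturation.
v = 0.6170 × Vmax = 0.6170 × 4.73 = 2.92 nmol/s.

2.92 nmol/s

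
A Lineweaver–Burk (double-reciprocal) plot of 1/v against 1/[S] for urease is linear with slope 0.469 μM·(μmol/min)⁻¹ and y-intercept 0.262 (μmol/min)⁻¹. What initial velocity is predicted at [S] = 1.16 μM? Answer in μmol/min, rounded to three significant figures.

1.50 μmol/min

The y-intercept is 1/Vmax, so Vmax = 1/0.262 = 3.82 μmol/min.
The slope is Km/Vmax, so Km = 0.469 × 3.82 = 1.79 μM.
Then v = 3.82 × 1.16/(1.79 + 1.16) = 1.50 μmol/min.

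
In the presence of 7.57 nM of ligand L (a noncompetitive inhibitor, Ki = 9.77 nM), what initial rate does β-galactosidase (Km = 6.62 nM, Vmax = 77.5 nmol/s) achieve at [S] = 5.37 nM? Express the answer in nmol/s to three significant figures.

With α = 1 + [I]/Ki = 1 + 7.57/9.77 = 1.775, the noncompetitive rate law is v = (Vmax/α)·[S] / (Km + [S]).
v = (77.5/1.775)×5.37 / (6.62 + 5.37) = 234.5/11.99 = 19.6 nmol/s.

19.6 nmol/s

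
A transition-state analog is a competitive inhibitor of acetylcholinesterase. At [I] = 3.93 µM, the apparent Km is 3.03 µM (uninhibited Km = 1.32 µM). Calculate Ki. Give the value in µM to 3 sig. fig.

Competitive: Km,app = α·Km with α = 1 + [I]/Ki.
α = Km,app/Km = 3.03/1.32 = 2.295.
Since α = 1 + [I]/Ki, [I]/Ki = 2.295 − 1 = 1.295 and Ki = 3.93/1.295 = 3.03 µM.

3.03 µM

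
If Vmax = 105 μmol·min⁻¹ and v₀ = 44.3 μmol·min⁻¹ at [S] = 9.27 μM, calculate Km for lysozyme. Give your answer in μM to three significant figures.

v/Vmax = 44.3/105 = 0.4219 = [S]/(Km+[S]).
So Km + [S] = [S]/0.4219 = 21.97 μM, giving Km = 21.97 − 9.27 = 12.7 μM.

12.7 μM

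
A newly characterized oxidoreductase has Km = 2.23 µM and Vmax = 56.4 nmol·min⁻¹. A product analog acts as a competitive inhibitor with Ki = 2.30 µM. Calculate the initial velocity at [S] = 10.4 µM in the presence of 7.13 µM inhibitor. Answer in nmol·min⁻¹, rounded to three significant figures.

α = 1 + [I]/Ki = 1 + 7.13/2.30 = 4.100.
For a competitive inhibitor, Vmax is unchanged and the apparent Km becomes α·Km: Km,app = 9.14 µM, Vmax,app = 56.4 nmol·min⁻¹.
v = Vmax,app·[S]/(Km,app + [S]) = 56.4 × 10.4/(9.14 + 10.4) = 30.0 nmol·min⁻¹.

30.0 nmol·min⁻¹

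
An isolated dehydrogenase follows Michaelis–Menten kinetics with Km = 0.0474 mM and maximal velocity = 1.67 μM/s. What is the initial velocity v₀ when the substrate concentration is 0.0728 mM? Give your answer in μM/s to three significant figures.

1.01 μM/s

v = Vmax·[S]/(Km + [S]) = 1.67 × 0.0728 / (0.0474 + 0.0728)
  = 0.1216 / 0.1202 = 1.01 μM/s.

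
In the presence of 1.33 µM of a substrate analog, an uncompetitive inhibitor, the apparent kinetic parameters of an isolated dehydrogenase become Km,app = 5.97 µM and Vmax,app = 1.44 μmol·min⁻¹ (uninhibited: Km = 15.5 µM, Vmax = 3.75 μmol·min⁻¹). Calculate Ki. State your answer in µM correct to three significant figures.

0.829 µM

Uncompetitive: Vmax,app = Vmax/α (and Km,app = Km/α) with α = 1 + [I]/Ki.
α = Vmax/Vmax,app = 3.75/1.44 = 2.604.
Since α = 1 + [I]/Ki, [I]/Ki = 2.604 − 1 = 1.604 and Ki = 1.33/1.604 = 0.829 µM.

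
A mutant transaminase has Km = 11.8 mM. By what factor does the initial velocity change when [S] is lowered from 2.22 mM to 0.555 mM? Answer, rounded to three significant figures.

0.284

Since Vmax cancels, v₂/v₁ = [S]₂(Km+[S]₁) / [S]₁(Km+[S]₂).
= 0.555×(11.8+2.22) / (2.22×(11.8+0.555)) = 7.781/27.43 = 0.284.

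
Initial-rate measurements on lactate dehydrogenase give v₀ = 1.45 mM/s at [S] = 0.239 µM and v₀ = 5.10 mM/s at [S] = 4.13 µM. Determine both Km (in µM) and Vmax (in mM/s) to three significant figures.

From v = Vmax[S]/(Km+[S]), each point gives Vmax = v(Km+[S])/[S].
Equating: 1.45(Km+0.239)/0.239 = 5.10(Km+4.13)/4.13.
6.067·Km + 1.45 = 1.235·Km + 5.10, so (6.067 − 1.235)·Km = 5.10 − 1.45.
Km = 3.650/4.832 = 0.755 µM; then Vmax = 1.45(0.755+0.239)/0.239 = 6.03 mM/s.

Km = 0.755 µM; Vmax = 6.03 mM/s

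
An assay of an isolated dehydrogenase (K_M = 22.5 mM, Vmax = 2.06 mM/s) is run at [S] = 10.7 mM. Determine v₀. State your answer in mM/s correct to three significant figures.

v = Vmax·[S]/(Km + [S]) = 2.06 × 10.7 / (22.5 + 10.7)
  = 22.04 / 33.20 = 0.664 mM/s.

0.664 mM/s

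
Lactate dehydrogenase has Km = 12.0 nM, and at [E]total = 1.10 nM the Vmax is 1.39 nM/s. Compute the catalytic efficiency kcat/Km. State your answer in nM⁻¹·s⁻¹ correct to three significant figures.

kcat = Vmax/[E]total = 1.39/1.10 = 1.26 s⁻¹.
kcat/Km = 1.26/12.0 = 0.105 nM⁻¹·s⁻¹.

0.105 nM⁻¹·s⁻¹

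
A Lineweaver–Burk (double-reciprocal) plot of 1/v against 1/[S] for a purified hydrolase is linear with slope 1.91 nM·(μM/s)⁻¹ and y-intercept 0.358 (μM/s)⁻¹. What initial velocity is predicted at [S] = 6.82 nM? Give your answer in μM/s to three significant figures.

The y-intercept is 1/Vmax, so Vmax = 1/0.358 = 2.79 μM/s.
The slope is Km/Vmax, so Km = 1.91 × 2.79 = 5.34 nM.
Then v = 2.79 × 6.82/(5.34 + 6.82) = 1.57 μM/s.

1.57 μM/s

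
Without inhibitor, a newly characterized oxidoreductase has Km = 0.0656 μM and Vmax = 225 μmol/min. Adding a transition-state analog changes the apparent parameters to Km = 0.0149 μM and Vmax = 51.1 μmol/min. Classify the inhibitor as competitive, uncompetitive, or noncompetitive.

Both Km and Vmax decrease by the same factor (~4.40-fold) — characteristic of uncompetitive inhibition.

uncompetitive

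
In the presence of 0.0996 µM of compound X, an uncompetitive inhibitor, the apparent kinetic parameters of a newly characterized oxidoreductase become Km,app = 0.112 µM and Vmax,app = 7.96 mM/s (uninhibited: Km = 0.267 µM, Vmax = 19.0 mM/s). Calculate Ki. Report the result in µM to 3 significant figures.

0.0718 µM

Uncompetitive: Vmax,app = Vmax/α (and Km,app = Km/α) with α = 1 + [I]/Ki.
α = Vmax/Vmax,app = 19.0/7.96 = 2.387.
Ki = [I]/(α − 1) = 0.0996/1.387 = 0.0718 µM.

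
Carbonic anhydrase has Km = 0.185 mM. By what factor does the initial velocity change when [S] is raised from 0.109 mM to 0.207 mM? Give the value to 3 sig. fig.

1.42

Since Vmax cancels, v₂/v₁ = [S]₂(Km+[S]₁) / [S]₁(Km+[S]₂).
= 0.207×(0.185+0.109) / (0.109×(0.185+0.207)) = 0.06086/0.04273 = 1.42.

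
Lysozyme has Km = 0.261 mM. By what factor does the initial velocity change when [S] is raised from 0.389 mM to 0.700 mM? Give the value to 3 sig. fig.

1.22

The fractional saturations are [S]/(Km+[S]) = 0.389/0.6500 = 0.5985 and 0.700/0.9610 = 0.7284.
v₂/v₁ is just their ratio: 0.7284/0.5985 = 1.22.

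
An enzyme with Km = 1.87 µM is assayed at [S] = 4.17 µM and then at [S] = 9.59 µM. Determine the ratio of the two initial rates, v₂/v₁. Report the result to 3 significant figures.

The fractional saturations are [S]/(Km+[S]) = 4.17/6.040 = 0.6904 and 9.59/11.46 = 0.8368.
v₂/v₁ is just their ratio: 0.8368/0.6904 = 1.21.

1.21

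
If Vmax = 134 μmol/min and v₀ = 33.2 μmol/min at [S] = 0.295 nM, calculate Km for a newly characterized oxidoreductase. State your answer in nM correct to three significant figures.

0.896 nM

From v = Vmax[S]/(Km+[S]), Km = [S](Vmax − v)/v.
Km = 0.295 × (134 − 33.2) / 33.2 = 29.74/33.2 = 0.896 nM.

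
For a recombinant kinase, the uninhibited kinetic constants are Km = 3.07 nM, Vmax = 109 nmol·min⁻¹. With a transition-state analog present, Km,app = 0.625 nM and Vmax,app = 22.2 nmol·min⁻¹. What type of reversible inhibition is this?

Both Km and Vmax decrease by the same factor (~4.91-fold) — characteristic of uncompetitive inhibition.

uncompetitive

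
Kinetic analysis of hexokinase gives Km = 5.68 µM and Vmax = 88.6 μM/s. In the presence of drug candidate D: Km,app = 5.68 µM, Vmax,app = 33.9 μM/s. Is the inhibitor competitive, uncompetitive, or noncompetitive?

Vmax decreases (88.6 → 33.9 μM/s) while Km is unchanged — pure noncompetitive inhibition.

noncompetitive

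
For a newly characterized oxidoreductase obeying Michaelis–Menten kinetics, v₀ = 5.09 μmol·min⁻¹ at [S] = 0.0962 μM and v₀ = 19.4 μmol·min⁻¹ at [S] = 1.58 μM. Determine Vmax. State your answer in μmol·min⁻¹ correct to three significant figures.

From v = Vmax[S]/(Km+[S]), each point gives Vmax = v(Km+[S])/[S].
Equating: 5.09(Km+0.0962)/0.0962 = 19.4(Km+1.58)/1.58.
52.91·Km + 5.09 = 12.28·Km + 19.4, so (52.91 − 12.28)·Km = 19.4 − 5.09.
Km = 14.31/40.63 = 0.352 μM; then Vmax = 5.09(0.352+0.0962)/0.0962 = 23.7 μmol·min⁻¹.

23.7 μmol·min⁻¹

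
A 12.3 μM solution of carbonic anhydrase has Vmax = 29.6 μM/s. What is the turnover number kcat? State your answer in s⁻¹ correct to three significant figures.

2.41 s⁻¹

kcat = Vmax/[E]total = 29.6 μM/s / 12.3 μM = 2.41 s⁻¹.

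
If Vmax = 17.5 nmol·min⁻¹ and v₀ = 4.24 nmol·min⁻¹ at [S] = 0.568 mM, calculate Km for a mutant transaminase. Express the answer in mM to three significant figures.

1.78 mM

From v = Vmax[S]/(Km+[S]), Km = [S](Vmax − v)/v.
Km = 0.568 × (17.5 − 4.24) / 4.24 = 7.532/4.24 = 1.78 mM.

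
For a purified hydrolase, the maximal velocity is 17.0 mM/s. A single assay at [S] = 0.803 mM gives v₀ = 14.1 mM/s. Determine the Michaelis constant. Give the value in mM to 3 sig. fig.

From v = Vmax[S]/(Km+[S]), Km = [S](Vmax − v)/v.
Km = 0.803 × (17.0 − 14.1) / 14.1 = 2.329/14.1 = 0.165 mM.

0.165 mM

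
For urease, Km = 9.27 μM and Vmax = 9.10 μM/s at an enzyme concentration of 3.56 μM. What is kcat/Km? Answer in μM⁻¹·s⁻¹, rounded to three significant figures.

0.276 μM⁻¹·s⁻¹

kcat = Vmax/[E]total = 9.10/3.56 = 2.56 s⁻¹.
kcat/Km = 2.56/9.27 = 0.276 μM⁻¹·s⁻¹.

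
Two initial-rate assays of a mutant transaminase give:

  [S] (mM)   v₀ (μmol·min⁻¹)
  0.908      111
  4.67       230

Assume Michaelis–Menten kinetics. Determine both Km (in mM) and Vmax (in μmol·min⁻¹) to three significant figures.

Km = 1.63 mM; Vmax = 310 μmol·min⁻¹

In reciprocal form, 1/v = (Km/Vmax)·(1/[S]) + 1/Vmax. The two points give (1/[S], 1/v) = (1.101, 0.009009) and (0.2141, 0.004348).
Slope = (0.009009 − 0.004348)/(1.101 − 0.2141) = 0.005254; intercept = 0.009009 − 0.005254×1.101 = 0.003223.
Vmax = 1/intercept = 310 μmol·min⁻¹; Km = slope × Vmax = 0.005254 × 310 = 1.63 mM.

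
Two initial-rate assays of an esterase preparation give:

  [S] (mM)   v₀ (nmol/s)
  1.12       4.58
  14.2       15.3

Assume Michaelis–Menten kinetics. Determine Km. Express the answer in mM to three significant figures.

3.56 mM

In reciprocal form, 1/v = (Km/Vmax)·(1/[S]) + 1/Vmax. The two points give (1/[S], 1/v) = (0.8929, 0.2183) and (0.07042, 0.06536).
Slope = (0.2183 − 0.06536)/(0.8929 − 0.07042) = 0.1860; intercept = 0.2183 − 0.1860×0.8929 = 0.05226.
Vmax = 1/intercept = 19.1 nmol/s; Km = slope × Vmax = 0.1860 × 19.1 = 3.56 mM.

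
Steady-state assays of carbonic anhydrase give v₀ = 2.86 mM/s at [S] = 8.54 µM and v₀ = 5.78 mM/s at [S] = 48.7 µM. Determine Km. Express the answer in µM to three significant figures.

13.5 µM

In reciprocal form, 1/v = (Km/Vmax)·(1/[S]) + 1/Vmax. The two points give (1/[S], 1/v) = (0.1171, 0.3497) and (0.02053, 0.1730).
Slope = (0.3497 − 0.1730)/(0.1171 − 0.02053) = 1.829; intercept = 0.3497 − 1.829×0.1171 = 0.1354.
Vmax = 1/intercept = 7.38 mM/s; Km = slope × Vmax = 1.829 × 7.38 = 13.5 µM.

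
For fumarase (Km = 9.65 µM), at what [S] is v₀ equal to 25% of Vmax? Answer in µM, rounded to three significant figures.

v/Vmax = [S]/(Km+[S]) = 0.25, so [S] = Km·0.25/(1 − 0.25) = 9.65 × 0.3333.
[S] = 3.22 µM.

3.22 µM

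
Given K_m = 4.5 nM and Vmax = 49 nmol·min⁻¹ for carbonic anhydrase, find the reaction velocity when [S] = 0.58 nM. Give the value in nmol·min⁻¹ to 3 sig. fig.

5.59 nmol·min⁻¹

[S]/(Km+[S]) = 0.58/5.080 = 0.1142, the fractional saturation.
v = 0.1142 × Vmax = 0.1142 × 49 = 5.59 nmol·min⁻¹.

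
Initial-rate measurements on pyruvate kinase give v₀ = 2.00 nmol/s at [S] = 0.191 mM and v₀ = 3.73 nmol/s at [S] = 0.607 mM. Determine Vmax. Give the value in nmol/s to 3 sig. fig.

6.19 nmol/s

From v = Vmax[S]/(Km+[S]), each point gives Vmax = v(Km+[S])/[S].
Equating: 2.00(Km+0.191)/0.191 = 3.73(Km+0.607)/0.607.
10.47·Km + 2.00 = 6.145·Km + 3.73, so (10.47 − 6.145)·Km = 3.73 − 2.00.
Km = 1.730/4.326 = 0.400 mM; then Vmax = 2.00(0.400+0.191)/0.191 = 6.19 nmol/s.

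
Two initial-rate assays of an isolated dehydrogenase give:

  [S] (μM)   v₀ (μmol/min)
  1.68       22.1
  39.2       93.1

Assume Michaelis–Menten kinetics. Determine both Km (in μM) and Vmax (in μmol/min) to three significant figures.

Km = 6.59 μM; Vmax = 109 μmol/min

From v = Vmax[S]/(Km+[S]), each point gives Vmax = v(Km+[S])/[S].
Equating: 22.1(Km+1.68)/1.68 = 93.1(Km+39.2)/39.2.
13.15·Km + 22.1 = 2.375·Km + 93.1, so (13.15 − 2.375)·Km = 93.1 − 22.1.
Km = 71.00/10.78 = 6.59 μM; then Vmax = 22.1(6.59+1.68)/1.68 = 109 μmol/min.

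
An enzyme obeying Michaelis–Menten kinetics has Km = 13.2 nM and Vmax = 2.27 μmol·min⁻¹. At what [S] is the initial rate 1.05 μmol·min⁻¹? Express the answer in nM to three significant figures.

Rearranging v = Vmax[S]/(Km+[S]) gives [S] = Km·v/(Vmax − v).
[S] = 13.2 × 1.05 / (2.27 − 1.05) = 13.86/1.220 = 11.4 nM.

11.4 nM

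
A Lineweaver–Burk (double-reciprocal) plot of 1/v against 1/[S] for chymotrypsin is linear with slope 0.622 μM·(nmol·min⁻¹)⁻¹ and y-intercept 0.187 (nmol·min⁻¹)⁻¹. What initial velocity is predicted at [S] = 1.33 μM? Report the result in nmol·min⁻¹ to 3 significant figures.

The y-intercept is 1/Vmax, so Vmax = 1/0.187 = 5.35 nmol·min⁻¹.
The slope is Km/Vmax, so Km = 0.622 × 5.35 = 3.33 μM.
Then v = 5.35 × 1.33/(3.33 + 1.33) = 1.53 nmol·min⁻¹.

1.53 nmol·min⁻¹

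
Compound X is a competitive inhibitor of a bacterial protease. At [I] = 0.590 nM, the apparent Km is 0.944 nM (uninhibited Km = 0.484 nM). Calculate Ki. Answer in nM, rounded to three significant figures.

0.621 nM

Competitive: Km,app = α·Km with α = 1 + [I]/Ki.
α = Km,app/Km = 0.944/0.484 = 1.950.
Since α = 1 + [I]/Ki, [I]/Ki = 1.950 − 1 = 0.9504 and Ki = 0.590/0.9504 = 0.621 nM.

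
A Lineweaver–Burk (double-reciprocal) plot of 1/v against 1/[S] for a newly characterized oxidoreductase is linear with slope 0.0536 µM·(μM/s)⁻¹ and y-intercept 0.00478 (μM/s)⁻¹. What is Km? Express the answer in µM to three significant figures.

y-intercept = 1/Vmax ⇒ Vmax = 209 μM/s; slope = Km/Vmax ⇒ Km = slope × Vmax.
Km = 0.0536 × 209 = 11.2 µM.

11.2 µM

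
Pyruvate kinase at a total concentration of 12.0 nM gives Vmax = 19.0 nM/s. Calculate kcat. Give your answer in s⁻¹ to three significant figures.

kcat = Vmax/[E]total = 19.0 nM/s / 12.0 nM = 1.58 s⁻¹.

1.58 s⁻¹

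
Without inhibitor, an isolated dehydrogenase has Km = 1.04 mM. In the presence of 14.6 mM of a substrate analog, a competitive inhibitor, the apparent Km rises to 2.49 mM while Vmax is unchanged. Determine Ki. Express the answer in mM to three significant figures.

Competitive: Km,app = α·Km with α = 1 + [I]/Ki.
α = Km,app/Km = 2.49/1.04 = 2.394.
Since α = 1 + [I]/Ki, [I]/Ki = 2.394 − 1 = 1.394 and Ki = 14.6/1.394 = 10.5 mM.

10.5 mM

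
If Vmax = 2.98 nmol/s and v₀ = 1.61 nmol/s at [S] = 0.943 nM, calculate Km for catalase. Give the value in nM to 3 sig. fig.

v/Vmax = 1.61/2.98 = 0.5403 = [S]/(Km+[S]).
So Km + [S] = [S]/0.5403 = 1.745 nM, giving Km = 1.745 − 0.943 = 0.802 nM.

0.802 nM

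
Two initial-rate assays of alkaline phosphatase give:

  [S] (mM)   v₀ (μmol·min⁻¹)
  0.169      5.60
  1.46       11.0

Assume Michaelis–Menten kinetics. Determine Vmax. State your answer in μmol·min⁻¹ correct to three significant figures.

12.6 μmol·min⁻¹

In reciprocal form, 1/v = (Km/Vmax)·(1/[S]) + 1/Vmax. The two points give (1/[S], 1/v) = (5.917, 0.1786) and (0.6849, 0.09091).
Slope = (0.1786 − 0.09091)/(5.917 − 0.6849) = 0.01675; intercept = 0.1786 − 0.01675×5.917 = 0.07943.
Vmax = 1/intercept = 12.6 μmol·min⁻¹; Km = slope × Vmax = 0.01675 × 12.6 = 0.211 mM.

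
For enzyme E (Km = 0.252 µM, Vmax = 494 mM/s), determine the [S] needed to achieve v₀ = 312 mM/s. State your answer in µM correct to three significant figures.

0.432 µM

The required fractional saturation is v/Vmax = 312/494 = 0.6316.
Then [S]/(Km+[S]) = 0.6316 ⇒ [S] = 0.252 × 0.6316/(1 − 0.6316) = 0.432 µM.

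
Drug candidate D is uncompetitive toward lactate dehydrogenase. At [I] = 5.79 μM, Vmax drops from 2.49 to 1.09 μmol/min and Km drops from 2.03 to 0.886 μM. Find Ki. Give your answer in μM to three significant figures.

4.51 μM

Uncompetitive: Vmax,app = Vmax/α (and Km,app = Km/α) with α = 1 + [I]/Ki.
α = Vmax/Vmax,app = 2.49/1.09 = 2.284.
Since α = 1 + [I]/Ki, [I]/Ki = 2.284 − 1 = 1.284 and Ki = 5.79/1.284 = 4.51 μM.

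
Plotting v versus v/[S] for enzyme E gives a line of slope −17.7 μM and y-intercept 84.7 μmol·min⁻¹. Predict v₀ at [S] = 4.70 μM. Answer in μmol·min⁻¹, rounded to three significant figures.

In the Eadie–Hofstee form v = Vmax − Km·(v/[S]), the slope is −Km and the intercept is Vmax, so Km = 17.7 μM and Vmax = 84.7 μmol·min⁻¹.
v = 84.7 × 4.70/(17.7 + 4.70) = 17.8 μmol·min⁻¹.

17.8 μmol·min⁻¹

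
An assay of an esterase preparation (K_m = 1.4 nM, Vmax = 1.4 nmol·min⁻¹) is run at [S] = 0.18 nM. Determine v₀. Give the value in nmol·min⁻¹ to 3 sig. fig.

0.159 nmol·min⁻¹

[S]/(Km+[S]) = 0.18/1.580 = 0.1139, the fractional saturation.
v = 0.1139 × Vmax = 0.1139 × 1.4 = 0.159 nmol·min⁻¹.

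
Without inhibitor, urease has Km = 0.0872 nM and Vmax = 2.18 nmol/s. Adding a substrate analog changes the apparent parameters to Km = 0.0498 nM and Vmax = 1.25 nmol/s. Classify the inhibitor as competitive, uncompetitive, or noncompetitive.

Both Km and Vmax decrease by the same factor (~1.75-fold) — characteristic of uncompetitive inhibition.

uncompetitive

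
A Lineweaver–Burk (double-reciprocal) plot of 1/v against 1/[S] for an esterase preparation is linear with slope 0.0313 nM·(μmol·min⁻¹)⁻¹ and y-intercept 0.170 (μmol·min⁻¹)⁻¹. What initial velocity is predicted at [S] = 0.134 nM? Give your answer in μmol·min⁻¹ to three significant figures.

2.48 μmol·min⁻¹

The y-intercept is 1/Vmax, so Vmax = 1/0.170 = 5.88 μmol·min⁻¹.
The slope is Km/Vmax, so Km = 0.0313 × 5.88 = 0.184 nM.
Then v = 5.88 × 0.134/(0.184 + 0.134) = 2.48 μmol·min⁻¹.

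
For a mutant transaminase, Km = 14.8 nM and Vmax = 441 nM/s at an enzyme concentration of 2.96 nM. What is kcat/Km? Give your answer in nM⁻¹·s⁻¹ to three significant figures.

10.1 nM⁻¹·s⁻¹

kcat = Vmax/[E]total = 441/2.96 = 149 s⁻¹.
kcat/Km = 149/14.8 = 10.1 nM⁻¹·s⁻¹.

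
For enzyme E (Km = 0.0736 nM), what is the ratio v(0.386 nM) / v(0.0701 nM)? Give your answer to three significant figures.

1.72

The fractional saturations are [S]/(Km+[S]) = 0.0701/0.1437 = 0.4878 and 0.386/0.4596 = 0.8399.
v₂/v₁ is just their ratio: 0.8399/0.4878 = 1.72.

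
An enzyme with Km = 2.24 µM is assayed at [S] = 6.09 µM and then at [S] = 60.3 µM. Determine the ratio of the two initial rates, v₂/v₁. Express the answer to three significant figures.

The fractional saturations are [S]/(Km+[S]) = 6.09/8.330 = 0.7311 and 60.3/62.54 = 0.9642.
v₂/v₁ is just their ratio: 0.9642/0.7311 = 1.32.

1.32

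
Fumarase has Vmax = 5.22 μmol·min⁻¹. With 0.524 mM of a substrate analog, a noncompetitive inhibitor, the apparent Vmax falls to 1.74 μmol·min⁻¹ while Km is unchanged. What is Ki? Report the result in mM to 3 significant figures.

Noncompetitive: Vmax,app = Vmax/α with α = 1 + [I]/Ki.
α = Vmax/Vmax,app = 5.22/1.74 = 3.000.
Since α = 1 + [I]/Ki, [I]/Ki = 3.000 − 1 = 2.000 and Ki = 0.524/2.000 = 0.262 mM.

0.262 mM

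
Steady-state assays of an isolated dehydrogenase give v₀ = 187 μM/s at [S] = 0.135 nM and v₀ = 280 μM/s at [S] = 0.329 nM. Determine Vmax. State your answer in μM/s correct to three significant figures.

428 μM/s

In reciprocal form, 1/v = (Km/Vmax)·(1/[S]) + 1/Vmax. The two points give (1/[S], 1/v) = (7.407, 0.005348) and (3.040, 0.003571).
Slope = (0.005348 − 0.003571)/(7.407 − 3.040) = 0.0004066; intercept = 0.005348 − 0.0004066×7.407 = 0.002335.
Vmax = 1/intercept = 428 μM/s; Km = slope × Vmax = 0.0004066 × 428 = 0.174 nM.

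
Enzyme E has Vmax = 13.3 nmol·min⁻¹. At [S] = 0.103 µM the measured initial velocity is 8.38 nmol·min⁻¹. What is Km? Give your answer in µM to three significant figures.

v/Vmax = 8.38/13.3 = 0.6301 = [S]/(Km+[S]).
So Km + [S] = [S]/0.6301 = 0.1635 µM, giving Km = 0.1635 − 0.103 = 0.0605 µM.

0.0605 µM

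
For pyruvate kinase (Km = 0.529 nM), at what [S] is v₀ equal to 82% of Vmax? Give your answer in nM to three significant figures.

2.41 nM

v/Vmax = [S]/(Km+[S]) = 0.82, so [S] = Km·0.82/(1 − 0.82) = 0.529 × 4.556.
[S] = 2.41 nM.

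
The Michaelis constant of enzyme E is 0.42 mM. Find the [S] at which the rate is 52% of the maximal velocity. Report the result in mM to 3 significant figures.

0.455 mM

v/Vmax = [S]/(Km+[S]) = 0.52, so [S] = Km·0.52/(1 − 0.52) = 0.42 × 1.083.
[S] = 0.455 mM.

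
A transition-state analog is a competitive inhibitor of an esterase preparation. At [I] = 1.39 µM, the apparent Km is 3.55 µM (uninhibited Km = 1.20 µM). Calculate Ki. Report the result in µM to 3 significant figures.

0.710 µM

Competitive: Km,app = α·Km with α = 1 + [I]/Ki.
α = Km,app/Km = 3.55/1.20 = 2.958.
Since α = 1 + [I]/Ki, [I]/Ki = 2.958 − 1 = 1.958 and Ki = 1.39/1.958 = 0.710 µM.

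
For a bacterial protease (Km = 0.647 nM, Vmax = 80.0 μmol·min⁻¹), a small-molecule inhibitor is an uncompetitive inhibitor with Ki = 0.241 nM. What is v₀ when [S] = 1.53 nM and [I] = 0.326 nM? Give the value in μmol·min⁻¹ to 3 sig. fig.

28.8 μmol·min⁻¹

α = 1 + [I]/Ki = 1 + 0.326/0.241 = 2.353.
For an uncompetitive inhibitor, both parameters are divided by α, giving Vmax/α and Km/α: Km,app = 0.275 nM, Vmax,app = 34.0 μmol·min⁻¹.
v = Vmax,app·[S]/(Km,app + [S]) = 34.0 × 1.53/(0.275 + 1.53) = 28.8 μmol·min⁻¹.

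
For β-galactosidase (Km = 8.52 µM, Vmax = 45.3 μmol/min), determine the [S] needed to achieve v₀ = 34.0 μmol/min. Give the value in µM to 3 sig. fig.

The required fractional saturation is v/Vmax = 34.0/45.3 = 0.7506.
Then [S]/(Km+[S]) = 0.7506 ⇒ [S] = 8.52 × 0.7506/(1 − 0.7506) = 25.6 µM.

25.6 µM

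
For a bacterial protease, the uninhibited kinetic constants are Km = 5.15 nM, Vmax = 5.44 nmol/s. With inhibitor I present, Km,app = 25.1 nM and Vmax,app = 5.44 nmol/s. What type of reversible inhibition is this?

competitive

Km increases (5.15 → 25.1 nM) while Vmax is unchanged — the hallmark of competitive inhibition.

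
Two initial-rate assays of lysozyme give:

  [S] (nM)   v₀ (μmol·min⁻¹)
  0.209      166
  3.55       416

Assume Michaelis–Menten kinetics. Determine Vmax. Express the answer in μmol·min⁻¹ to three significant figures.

459 μmol·min⁻¹

From v = Vmax[S]/(Km+[S]), each point gives Vmax = v(Km+[S])/[S].
Equating: 166(Km+0.209)/0.209 = 416(Km+3.55)/3.55.
794.3·Km + 166 = 117.2·Km + 416, so (794.3 − 117.2)·Km = 416 − 166.
Km = 250.0/677.1 = 0.369 nM; then Vmax = 166(0.369+0.209)/0.209 = 459 μmol·min⁻¹.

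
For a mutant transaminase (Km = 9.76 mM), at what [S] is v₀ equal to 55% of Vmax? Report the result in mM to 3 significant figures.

11.9 mM

v/Vmax = [S]/(Km+[S]) = 0.55, so [S] = Km·0.55/(1 − 0.55) = 9.76 × 1.222.
[S] = 11.9 mM.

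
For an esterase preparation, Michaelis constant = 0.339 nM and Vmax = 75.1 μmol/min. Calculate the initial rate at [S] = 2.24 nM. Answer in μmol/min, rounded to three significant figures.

v = Vmax·[S]/(Km + [S]) = 75.1 × 2.24 / (0.339 + 2.24)
  = 168.2 / 2.579 = 65.2 μmol/min.

65.2 μmol/min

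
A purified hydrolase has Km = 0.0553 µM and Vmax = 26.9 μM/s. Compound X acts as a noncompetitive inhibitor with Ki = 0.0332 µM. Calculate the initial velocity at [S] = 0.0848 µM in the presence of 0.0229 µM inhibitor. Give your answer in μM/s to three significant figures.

9.64 μM/s

α = 1 + [I]/Ki = 1 + 0.0229/0.0332 = 1.690.
For a noncompetitive inhibitor, Vmax is reduced to Vmax/α while Km is unchanged: Km,app = 0.0553 µM, Vmax,app = 15.9 μM/s.
v = Vmax,app·[S]/(Km,app + [S]) = 15.9 × 0.0848/(0.0553 + 0.0848) = 9.64 μM/s.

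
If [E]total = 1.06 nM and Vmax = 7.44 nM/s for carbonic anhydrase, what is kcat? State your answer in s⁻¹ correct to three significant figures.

7.02 s⁻¹

kcat = Vmax/[E]total = 7.44 nM/s / 1.06 nM = 7.02 s⁻¹.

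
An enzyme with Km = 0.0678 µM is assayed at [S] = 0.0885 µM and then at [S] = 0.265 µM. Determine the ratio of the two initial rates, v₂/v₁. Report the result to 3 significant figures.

1.41

The fractional saturations are [S]/(Km+[S]) = 0.0885/0.1563 = 0.5662 and 0.265/0.3328 = 0.7963.
v₂/v₁ is just their ratio: 0.7963/0.5662 = 1.41.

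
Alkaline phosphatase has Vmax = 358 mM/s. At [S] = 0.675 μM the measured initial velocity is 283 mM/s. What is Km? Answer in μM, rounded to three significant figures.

0.179 μM

From v = Vmax[S]/(Km+[S]), Km = [S](Vmax − v)/v.
Km = 0.675 × (358 − 283) / 283 = 50.62/283 = 0.179 μM.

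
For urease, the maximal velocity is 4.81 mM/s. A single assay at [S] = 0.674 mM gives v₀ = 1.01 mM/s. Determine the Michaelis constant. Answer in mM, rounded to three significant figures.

v/Vmax = 1.01/4.81 = 0.2100 = [S]/(Km+[S]).
So Km + [S] = [S]/0.2100 = 3.210 mM, giving Km = 3.210 − 0.674 = 2.54 mM.

2.54 mM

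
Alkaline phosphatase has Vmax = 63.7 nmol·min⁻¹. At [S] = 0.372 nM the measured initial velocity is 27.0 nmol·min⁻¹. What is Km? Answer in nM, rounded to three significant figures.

0.506 nM

From v = Vmax[S]/(Km+[S]), Km = [S](Vmax − v)/v.
Km = 0.372 × (63.7 − 27.0) / 27.0 = 13.65/27.0 = 0.506 nM.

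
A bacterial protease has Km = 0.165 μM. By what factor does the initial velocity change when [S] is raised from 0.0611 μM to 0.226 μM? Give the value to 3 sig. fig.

2.14

Since Vmax cancels, v₂/v₁ = [S]₂(Km+[S]₁) / [S]₁(Km+[S]₂).
= 0.226×(0.165+0.0611) / (0.0611×(0.165+0.226)) = 0.05110/0.02389 = 2.14.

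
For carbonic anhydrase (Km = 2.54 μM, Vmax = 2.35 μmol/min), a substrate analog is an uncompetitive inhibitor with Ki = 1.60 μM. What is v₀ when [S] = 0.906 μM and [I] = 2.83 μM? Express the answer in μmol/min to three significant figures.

0.422 μmol/min

α = 1 + [I]/Ki = 1 + 2.83/1.60 = 2.769.
For an uncompetitive inhibitor, both parameters are divided by α, giving Vmax/α and Km/α: Km,app = 0.917 μM, Vmax,app = 0.849 μmol/min.
v = Vmax,app·[S]/(Km,app + [S]) = 0.849 × 0.906/(0.917 + 0.906) = 0.422 μmol/min.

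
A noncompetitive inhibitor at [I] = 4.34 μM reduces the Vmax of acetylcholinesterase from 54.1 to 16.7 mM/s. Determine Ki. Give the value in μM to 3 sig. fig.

1.94 μM

Noncompetitive: Vmax,app = Vmax/α with α = 1 + [I]/Ki.
α = Vmax/Vmax,app = 54.1/16.7 = 3.240.
Ki = [I]/(α − 1) = 4.34/2.240 = 1.94 μM.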